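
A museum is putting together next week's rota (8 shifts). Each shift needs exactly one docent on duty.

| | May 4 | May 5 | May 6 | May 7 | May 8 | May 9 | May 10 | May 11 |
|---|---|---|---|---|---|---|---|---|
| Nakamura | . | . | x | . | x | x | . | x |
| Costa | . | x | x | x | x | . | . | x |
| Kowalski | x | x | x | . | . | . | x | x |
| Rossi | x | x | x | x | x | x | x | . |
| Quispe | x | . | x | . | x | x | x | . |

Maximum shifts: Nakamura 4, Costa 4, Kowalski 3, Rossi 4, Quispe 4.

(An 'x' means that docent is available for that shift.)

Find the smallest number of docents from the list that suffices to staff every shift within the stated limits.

8 slots to fill and no one can take more than 4, so at least ⌈8/4⌉ = 2 docents are needed.
Nakamura and Rossi alone can cover everything: May 4→Rossi, May 5→Rossi, May 6→Nakamura, May 7→Rossi, May 8→Nakamura, May 9→Nakamura, May 10→Rossi, May 11→Nakamura.

2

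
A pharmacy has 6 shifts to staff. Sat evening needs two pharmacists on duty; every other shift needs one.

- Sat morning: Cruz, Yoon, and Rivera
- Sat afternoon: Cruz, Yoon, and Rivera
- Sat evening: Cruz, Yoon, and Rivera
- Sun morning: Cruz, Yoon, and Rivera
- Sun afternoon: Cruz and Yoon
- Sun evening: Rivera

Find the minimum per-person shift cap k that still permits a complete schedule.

With 3 pharmacists and 7 worker-slots to fill, someone must work at least ⌈7/3⌉ = 3 shifts, so k ≥ 3.
k = 3 works: Sat morning→Cruz, Sat afternoon→Cruz, Sat evening→Yoon+Rivera, Sun morning→Yoon, Sun afternoon→Cruz, Sun evening→Rivera.
Loads: Cruz 3, Yoon 2, Rivera 2 — all ≤ 3.

3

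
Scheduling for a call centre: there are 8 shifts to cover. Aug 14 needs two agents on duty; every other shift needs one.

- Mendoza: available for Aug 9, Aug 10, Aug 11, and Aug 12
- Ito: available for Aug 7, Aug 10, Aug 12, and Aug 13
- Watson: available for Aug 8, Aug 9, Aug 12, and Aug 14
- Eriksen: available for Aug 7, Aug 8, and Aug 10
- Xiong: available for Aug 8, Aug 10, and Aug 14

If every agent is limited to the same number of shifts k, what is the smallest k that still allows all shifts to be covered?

With 5 agents and 9 worker-slots to fill, someone must work at least ⌈9/5⌉ = 2 shifts, so k ≥ 2.
k = 2 works: Aug 7→Ito, Aug 8→Eriksen, Aug 9→Mendoza, Aug 10→Eriksen, Aug 11→Mendoza, Aug 12→Watson, Aug 13→Ito, Aug 14→Watson+Xiong.
Loads: Mendoza 2, Ito 2, Watson 2, Eriksen 2, Xiong 1 — all ≤ 2.

2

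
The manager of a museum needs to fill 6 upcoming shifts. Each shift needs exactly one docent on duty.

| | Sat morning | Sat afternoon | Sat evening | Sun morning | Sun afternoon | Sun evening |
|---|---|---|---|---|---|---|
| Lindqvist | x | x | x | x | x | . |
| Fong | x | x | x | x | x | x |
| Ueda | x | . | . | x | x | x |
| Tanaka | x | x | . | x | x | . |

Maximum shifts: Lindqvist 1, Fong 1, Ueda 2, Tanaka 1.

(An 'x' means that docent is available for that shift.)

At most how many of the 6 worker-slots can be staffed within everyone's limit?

5

Total capacity across all docents is 1+1+2+1 = 5, and 6 slots are needed, so at most 5 can be filled.
An assignment achieving 5: Sat morning→Ueda, Sat afternoon→Tanaka, Sat evening→Lindqvist, Sun morning→Ueda, Sun evening→Fong.
Loads: Lindqvist 1/1, Fong 1/1, Ueda 2/2, Tanaka 1/1.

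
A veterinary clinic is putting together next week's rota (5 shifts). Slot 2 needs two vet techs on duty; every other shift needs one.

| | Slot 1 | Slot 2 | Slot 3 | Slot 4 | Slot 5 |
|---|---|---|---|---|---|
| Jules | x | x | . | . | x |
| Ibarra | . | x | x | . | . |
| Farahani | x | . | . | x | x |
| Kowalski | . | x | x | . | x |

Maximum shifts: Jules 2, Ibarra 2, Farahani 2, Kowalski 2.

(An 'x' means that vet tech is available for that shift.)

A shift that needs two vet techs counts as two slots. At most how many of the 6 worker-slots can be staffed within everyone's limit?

6

Total capacity across all vet techs is 2+2+2+2 = 8, and 6 slots are needed, so at most 6 can be filled.
An assignment achieving 6: Slot 1→Jules, Slot 2→Jules+Ibarra, Slot 3→Ibarra, Slot 4→Farahani, Slot 5→Farahani.
Loads: Jules 2/2, Ibarra 2/2, Farahani 2/2, Kowalski 0/2.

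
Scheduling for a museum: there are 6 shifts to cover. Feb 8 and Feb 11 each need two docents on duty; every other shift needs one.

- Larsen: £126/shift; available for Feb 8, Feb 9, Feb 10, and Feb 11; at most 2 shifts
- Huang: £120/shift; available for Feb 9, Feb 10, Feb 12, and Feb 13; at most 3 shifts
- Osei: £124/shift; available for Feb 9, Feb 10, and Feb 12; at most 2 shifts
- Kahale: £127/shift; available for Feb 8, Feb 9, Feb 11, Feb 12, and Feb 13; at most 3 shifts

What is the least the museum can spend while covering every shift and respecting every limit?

Feb 8 can only be covered by Larsen and Kahale, so that assignment is forced.
Feb 11 can only be covered by Larsen and Kahale, so that assignment is forced.
Picking the cheapest available docent for each shift independently would cost £986, but that ignores the shift limits.
An optimal schedule: Feb 8→Larsen+Kahale, Feb 9→Osei, Feb 10→Huang, Feb 11→Larsen+Kahale, Feb 12→Huang, Feb 13→Huang.
Total: 126 + 127 + 124 + 120 + 126 + 127 + 120 + 120 = £990.

£990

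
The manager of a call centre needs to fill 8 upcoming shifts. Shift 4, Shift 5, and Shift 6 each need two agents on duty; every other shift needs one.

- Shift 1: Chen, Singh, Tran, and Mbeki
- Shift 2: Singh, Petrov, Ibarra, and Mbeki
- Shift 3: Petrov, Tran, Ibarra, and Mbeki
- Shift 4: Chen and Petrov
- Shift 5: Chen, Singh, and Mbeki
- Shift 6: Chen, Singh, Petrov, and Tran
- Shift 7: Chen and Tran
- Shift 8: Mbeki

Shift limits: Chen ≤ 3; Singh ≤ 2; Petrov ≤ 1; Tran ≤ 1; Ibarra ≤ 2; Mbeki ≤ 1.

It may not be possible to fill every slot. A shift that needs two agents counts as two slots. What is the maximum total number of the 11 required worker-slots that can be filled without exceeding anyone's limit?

Total capacity across all agents is 3+2+1+1+2+1 = 10, and 11 slots are needed, so at most 10 can be filled.
An assignment achieving 10: Shift 1→Singh, Shift 2→Ibarra, Shift 3→Ibarra, Shift 4→Chen+Petrov, Shift 5→Chen+Singh, Shift 6→Tran, Shift 7→Chen, Shift 8→Mbeki.
Loads: Chen 3/3, Singh 2/2, Petrov 1/1, Tran 1/1, Ibarra 2/2, Mbeki 1/1.

10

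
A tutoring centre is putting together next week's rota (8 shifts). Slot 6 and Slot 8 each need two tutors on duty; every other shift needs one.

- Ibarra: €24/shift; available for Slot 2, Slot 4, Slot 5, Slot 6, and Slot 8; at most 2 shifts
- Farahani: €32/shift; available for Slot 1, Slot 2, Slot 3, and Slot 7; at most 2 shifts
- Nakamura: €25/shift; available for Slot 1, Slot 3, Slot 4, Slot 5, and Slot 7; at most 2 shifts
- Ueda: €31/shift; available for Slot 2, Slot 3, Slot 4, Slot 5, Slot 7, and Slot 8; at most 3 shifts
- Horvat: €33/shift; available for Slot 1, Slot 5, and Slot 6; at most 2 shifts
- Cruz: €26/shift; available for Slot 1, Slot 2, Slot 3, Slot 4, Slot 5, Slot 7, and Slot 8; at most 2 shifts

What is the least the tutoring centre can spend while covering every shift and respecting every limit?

Slot 6 can only be covered by Ibarra and Horvat, so that assignment is forced.
Picking the cheapest available tutor for each shift independently would cost €254, but that ignores the shift limits.
An optimal schedule: Slot 1→Nakamura, Slot 2→Cruz, Slot 3→Nakamura, Slot 4→Ueda, Slot 5→Ueda, Slot 6→Ibarra+Horvat, Slot 7→Ueda, Slot 8→Ibarra+Cruz.
Total: 25 + 26 + 25 + 31 + 31 + 24 + 33 + 31 + 24 + 26 = €276.

€276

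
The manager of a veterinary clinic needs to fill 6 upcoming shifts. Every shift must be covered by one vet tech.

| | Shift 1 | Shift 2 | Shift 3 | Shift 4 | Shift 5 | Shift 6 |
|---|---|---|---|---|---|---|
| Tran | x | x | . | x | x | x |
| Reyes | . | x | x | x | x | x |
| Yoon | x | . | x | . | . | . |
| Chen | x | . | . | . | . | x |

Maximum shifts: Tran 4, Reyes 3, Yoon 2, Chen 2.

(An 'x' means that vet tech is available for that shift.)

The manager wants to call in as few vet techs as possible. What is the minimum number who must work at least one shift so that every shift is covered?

6 slots to fill and no one can take more than 4, so at least ⌈6/4⌉ = 2 vet techs are needed.
Tran and Reyes alone can cover everything: Shift 1→Tran, Shift 2→Tran, Shift 3→Reyes, Shift 4→Tran, Shift 5→Tran, Shift 6→Reyes.

2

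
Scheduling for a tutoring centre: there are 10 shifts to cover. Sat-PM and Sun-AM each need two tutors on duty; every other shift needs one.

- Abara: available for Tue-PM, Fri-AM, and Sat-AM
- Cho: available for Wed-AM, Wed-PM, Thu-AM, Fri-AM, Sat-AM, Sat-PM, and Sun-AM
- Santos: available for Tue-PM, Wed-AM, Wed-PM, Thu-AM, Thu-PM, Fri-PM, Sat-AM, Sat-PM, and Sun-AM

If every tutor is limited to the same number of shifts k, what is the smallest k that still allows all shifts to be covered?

With 3 tutors and 12 worker-slots to fill, someone must work at least ⌈12/3⌉ = 4 shifts, so k ≥ 4.
k = 4 is infeasible (exhaustive check).
k = 5 works: Tue-PM→Abara, Wed-AM→Cho, Wed-PM→Cho, Thu-AM→Cho, Thu-PM→Santos, Fri-AM→Abara, Fri-PM→Santos, Sat-AM→Abara, Sat-PM→Cho+Santos, Sun-AM→Cho+Santos.
Loads: Abara 3, Cho 5, Santos 4 — all ≤ 5.

5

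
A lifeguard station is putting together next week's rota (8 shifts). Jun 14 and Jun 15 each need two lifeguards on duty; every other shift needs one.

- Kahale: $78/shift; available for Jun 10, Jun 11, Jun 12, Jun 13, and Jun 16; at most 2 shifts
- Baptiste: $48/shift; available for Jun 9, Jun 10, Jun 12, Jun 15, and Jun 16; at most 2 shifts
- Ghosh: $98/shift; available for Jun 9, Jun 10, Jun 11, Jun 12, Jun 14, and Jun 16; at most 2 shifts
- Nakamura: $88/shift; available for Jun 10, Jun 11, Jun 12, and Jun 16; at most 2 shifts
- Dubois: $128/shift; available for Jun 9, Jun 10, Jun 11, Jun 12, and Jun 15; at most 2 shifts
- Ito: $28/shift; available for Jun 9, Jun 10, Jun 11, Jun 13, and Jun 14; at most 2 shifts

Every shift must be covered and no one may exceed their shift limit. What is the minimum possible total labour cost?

Jun 14 can only be covered by Ghosh and Ito, so that assignment is forced.
Jun 15 can only be covered by Baptiste and Dubois, so that assignment is forced.
Picking the cheapest available lifeguard for each shift independently would cost $510, but that ignores the shift limits.
An optimal schedule: Jun 9→Baptiste, Jun 10→Nakamura, Jun 11→Kahale, Jun 12→Nakamura, Jun 13→Ito, Jun 14→Ito+Ghosh, Jun 15→Baptiste+Dubois, Jun 16→Kahale.
Total: 48 + 88 + 78 + 88 + 28 + 28 + 98 + 48 + 128 + 78 = $710.

$710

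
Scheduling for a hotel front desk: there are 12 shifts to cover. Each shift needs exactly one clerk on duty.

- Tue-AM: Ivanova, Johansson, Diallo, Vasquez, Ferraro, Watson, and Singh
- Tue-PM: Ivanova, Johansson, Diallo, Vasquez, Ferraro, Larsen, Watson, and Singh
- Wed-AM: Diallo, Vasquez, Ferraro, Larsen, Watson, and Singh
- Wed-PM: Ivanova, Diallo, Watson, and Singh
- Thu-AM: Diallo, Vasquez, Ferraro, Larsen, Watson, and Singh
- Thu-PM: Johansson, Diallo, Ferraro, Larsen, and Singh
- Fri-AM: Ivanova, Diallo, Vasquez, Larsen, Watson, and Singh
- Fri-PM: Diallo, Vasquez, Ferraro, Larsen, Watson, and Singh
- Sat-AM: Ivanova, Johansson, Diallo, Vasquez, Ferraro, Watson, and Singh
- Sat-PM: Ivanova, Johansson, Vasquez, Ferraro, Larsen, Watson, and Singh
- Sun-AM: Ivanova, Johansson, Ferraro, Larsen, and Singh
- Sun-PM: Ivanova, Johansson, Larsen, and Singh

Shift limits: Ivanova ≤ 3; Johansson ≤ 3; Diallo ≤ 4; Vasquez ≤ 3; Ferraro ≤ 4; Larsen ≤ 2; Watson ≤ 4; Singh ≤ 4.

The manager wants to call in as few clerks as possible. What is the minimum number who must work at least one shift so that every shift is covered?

12 slots to fill and no one can take more than 4, so at least ⌈12/4⌉ = 3 clerks are needed.
Diallo, Ferraro, and Singh alone can cover everything: Tue-AM→Diallo, Tue-PM→Diallo, Wed-AM→Ferraro, Wed-PM→Diallo, Thu-AM→Ferraro, Thu-PM→Singh, Fri-AM→Diallo, Fri-PM→Singh, Sat-AM→Singh, Sat-PM→Ferraro, Sun-AM→Ferraro, Sun-PM→Singh.

3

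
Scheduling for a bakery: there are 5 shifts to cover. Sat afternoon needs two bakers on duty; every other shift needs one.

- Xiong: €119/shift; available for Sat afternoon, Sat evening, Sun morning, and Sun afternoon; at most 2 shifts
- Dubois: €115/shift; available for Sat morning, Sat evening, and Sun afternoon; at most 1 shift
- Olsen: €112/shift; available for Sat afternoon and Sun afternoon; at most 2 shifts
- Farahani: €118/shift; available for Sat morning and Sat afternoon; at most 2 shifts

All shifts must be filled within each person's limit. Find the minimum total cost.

Sun morning can only be covered by Xiong, so that assignment is forced.
Picking the cheapest available baker for each shift independently would cost €691, but that ignores the shift limits.
An optimal schedule: Sat morning→Farahani, Sat afternoon→Olsen+Farahani, Sat evening→Dubois, Sun morning→Xiong, Sun afternoon→Olsen.
Total: 118 + 112 + 118 + 115 + 119 + 112 = €694.

€694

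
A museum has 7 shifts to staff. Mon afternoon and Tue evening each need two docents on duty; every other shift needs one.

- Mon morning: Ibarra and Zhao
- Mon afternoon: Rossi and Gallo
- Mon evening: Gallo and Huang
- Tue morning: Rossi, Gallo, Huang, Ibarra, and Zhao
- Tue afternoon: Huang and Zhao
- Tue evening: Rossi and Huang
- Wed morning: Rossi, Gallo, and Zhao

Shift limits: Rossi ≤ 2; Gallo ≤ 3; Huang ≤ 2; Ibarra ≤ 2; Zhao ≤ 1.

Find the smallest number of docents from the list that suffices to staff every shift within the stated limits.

4

9 slots to fill and no one can take more than 3, so at least ⌈9/3⌉ = 3 docents are needed.
Any 3 docents together have capacity at most 3+2+2 = 7 < 9 slots, so 3 can never suffice.
Rossi, Gallo, Huang, and Ibarra alone can cover everything: Mon morning→Ibarra, Mon afternoon→Rossi+Gallo, Mon evening→Gallo, Tue morning→Ibarra, Tue afternoon→Huang, Tue evening→Rossi+Huang, Wed morning→Gallo.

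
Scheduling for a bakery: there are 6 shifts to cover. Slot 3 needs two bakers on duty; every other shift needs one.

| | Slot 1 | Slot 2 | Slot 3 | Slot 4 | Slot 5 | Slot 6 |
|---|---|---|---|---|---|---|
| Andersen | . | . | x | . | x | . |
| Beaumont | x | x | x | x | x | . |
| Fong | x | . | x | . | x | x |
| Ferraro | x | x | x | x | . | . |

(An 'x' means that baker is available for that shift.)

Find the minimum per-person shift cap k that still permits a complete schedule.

With 4 bakers and 7 worker-slots to fill, someone must work at least ⌈7/4⌉ = 2 shifts, so k ≥ 2.
k = 2 works: Slot 1→Fong, Slot 2→Beaumont, Slot 3→Andersen+Ferraro, Slot 4→Beaumont, Slot 5→Andersen, Slot 6→Fong.
Loads: Andersen 2, Beaumont 2, Fong 2, Ferraro 1 — all ≤ 2.

2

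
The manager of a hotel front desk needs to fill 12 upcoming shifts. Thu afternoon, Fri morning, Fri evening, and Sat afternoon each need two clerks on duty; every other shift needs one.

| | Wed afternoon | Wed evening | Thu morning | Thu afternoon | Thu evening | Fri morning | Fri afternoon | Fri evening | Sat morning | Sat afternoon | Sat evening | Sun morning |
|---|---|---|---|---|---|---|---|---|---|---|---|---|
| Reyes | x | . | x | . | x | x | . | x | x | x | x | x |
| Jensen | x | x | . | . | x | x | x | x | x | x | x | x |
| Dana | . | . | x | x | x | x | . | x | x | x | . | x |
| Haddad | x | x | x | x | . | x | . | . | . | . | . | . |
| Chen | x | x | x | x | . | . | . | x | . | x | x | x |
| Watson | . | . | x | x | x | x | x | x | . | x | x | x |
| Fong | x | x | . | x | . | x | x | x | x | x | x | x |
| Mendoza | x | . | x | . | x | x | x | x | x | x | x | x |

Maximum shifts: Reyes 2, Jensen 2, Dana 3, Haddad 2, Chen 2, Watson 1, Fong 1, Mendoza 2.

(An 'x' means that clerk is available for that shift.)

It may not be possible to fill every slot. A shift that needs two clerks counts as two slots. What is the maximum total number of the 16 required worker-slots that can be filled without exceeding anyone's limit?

15

Total capacity across all clerks is 2+2+3+2+2+1+1+2 = 15, and 16 slots are needed, so at most 15 can be filled.
An assignment achieving 15: Wed afternoon→Haddad, Wed evening→Jensen, Thu morning→Dana, Thu afternoon→Dana+Haddad, Thu evening→Reyes, Fri morning→Dana+Watson, Fri afternoon→Jensen, Fri evening→Chen+Fong, Sat morning→Reyes, Sat afternoon→Mendoza, Sat evening→Chen, Sun morning→Mendoza.
Loads: Reyes 2/2, Jensen 2/2, Dana 3/3, Haddad 2/2, Chen 2/2, Watson 1/1, Fong 1/1, Mendoza 2/2.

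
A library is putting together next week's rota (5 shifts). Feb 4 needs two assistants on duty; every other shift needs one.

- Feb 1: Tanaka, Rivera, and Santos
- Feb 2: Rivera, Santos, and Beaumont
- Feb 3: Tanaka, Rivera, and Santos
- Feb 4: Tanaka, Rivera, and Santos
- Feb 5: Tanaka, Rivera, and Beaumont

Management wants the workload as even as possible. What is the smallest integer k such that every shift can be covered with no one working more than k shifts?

2

With 4 assistants and 6 worker-slots to fill, someone must work at least ⌈6/4⌉ = 2 shifts, so k ≥ 2.
k = 2 works: Feb 1→Tanaka, Feb 2→Rivera, Feb 3→Tanaka, Feb 4→Rivera+Santos, Feb 5→Beaumont.
Loads: Tanaka 2, Rivera 2, Santos 1, Beaumont 1 — all ≤ 2.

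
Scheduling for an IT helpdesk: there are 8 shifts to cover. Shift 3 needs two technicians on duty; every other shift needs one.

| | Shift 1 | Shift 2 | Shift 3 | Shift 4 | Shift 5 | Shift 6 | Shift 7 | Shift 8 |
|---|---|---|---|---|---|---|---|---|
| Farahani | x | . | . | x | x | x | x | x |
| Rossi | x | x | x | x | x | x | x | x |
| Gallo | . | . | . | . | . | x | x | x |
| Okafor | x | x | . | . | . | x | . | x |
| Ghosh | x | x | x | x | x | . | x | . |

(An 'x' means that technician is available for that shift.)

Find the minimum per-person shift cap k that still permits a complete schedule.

2

With 5 technicians and 9 worker-slots to fill, someone must work at least ⌈9/5⌉ = 2 shifts, so k ≥ 2.
k = 2 works: Shift 1→Okafor, Shift 2→Rossi, Shift 3→Rossi+Ghosh, Shift 4→Farahani, Shift 5→Farahani, Shift 6→Gallo, Shift 7→Gallo, Shift 8→Okafor.
Loads: Farahani 2, Rossi 2, Gallo 2, Okafor 2, Ghosh 1 — all ≤ 2.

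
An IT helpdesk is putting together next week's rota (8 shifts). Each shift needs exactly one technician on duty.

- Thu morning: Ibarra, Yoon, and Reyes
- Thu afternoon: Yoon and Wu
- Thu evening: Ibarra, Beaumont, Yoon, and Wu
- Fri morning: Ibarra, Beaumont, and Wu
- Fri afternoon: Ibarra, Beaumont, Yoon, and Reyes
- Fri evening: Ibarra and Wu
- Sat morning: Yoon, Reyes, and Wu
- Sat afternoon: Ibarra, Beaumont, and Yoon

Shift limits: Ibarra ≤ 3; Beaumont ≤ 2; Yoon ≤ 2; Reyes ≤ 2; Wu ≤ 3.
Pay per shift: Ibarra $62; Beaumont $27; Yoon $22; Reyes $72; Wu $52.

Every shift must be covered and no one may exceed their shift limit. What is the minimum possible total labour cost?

Picking the cheapest available technician for each shift independently would cost $211, but that ignores the shift limits.
An optimal schedule: Thu morning→Yoon, Thu afternoon→Yoon, Thu evening→Wu, Fri morning→Beaumont, Fri afternoon→Ibarra, Fri evening→Wu, Sat morning→Wu, Sat afternoon→Beaumont.
Total: 22 + 22 + 52 + 27 + 62 + 52 + 52 + 27 = $316.

$316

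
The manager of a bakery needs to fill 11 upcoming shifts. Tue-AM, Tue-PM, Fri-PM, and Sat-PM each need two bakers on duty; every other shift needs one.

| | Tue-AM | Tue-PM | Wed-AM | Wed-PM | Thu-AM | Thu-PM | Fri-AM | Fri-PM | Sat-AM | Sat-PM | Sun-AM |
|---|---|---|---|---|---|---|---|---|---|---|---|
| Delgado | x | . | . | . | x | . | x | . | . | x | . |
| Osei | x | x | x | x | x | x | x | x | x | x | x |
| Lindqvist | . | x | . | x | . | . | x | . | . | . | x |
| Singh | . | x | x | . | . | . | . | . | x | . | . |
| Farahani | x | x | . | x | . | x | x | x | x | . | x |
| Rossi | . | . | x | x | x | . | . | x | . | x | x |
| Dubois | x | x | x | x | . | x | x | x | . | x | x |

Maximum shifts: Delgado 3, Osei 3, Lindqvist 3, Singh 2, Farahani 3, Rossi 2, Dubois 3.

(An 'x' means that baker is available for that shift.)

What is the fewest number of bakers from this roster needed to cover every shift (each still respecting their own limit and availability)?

5

15 slots to fill and no one can take more than 3, so at least ⌈15/3⌉ = 5 bakers are needed.
Delgado, Osei, Lindqvist, Farahani, and Dubois alone can cover everything: Tue-AM→Farahani+Dubois, Tue-PM→Lindqvist+Farahani, Wed-AM→Osei, Wed-PM→Lindqvist, Thu-AM→Delgado, Thu-PM→Osei, Fri-AM→Delgado, Fri-PM→Farahani+Dubois, Sat-AM→Osei, Sat-PM→Delgado+Dubois, Sun-AM→Lindqvist.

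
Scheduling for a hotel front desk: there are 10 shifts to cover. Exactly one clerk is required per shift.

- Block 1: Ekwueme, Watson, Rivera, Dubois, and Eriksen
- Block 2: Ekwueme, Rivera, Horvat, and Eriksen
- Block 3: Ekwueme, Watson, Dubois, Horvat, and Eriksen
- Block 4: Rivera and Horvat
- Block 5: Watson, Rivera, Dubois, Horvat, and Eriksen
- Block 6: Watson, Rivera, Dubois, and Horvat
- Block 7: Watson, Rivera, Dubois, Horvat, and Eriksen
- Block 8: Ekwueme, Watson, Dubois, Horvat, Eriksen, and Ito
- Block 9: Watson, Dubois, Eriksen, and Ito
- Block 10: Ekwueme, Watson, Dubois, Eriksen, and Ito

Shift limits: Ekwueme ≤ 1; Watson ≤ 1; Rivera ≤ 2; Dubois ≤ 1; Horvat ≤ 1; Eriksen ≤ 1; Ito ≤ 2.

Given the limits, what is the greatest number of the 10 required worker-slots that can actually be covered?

9

Total capacity across all clerks is 1+1+2+1+1+1+2 = 9, and 10 slots are needed, so at most 9 can be filled.
An assignment achieving 9: Block 1→Rivera, Block 2→Ekwueme, Block 3→Horvat, Block 4→Rivera, Block 5→Eriksen, Block 6→Watson, Block 8→Ito, Block 9→Dubois, Block 10→Ito.
Loads: Ekwueme 1/1, Watson 1/1, Rivera 2/2, Dubois 1/1, Horvat 1/1, Eriksen 1/1, Ito 2/2.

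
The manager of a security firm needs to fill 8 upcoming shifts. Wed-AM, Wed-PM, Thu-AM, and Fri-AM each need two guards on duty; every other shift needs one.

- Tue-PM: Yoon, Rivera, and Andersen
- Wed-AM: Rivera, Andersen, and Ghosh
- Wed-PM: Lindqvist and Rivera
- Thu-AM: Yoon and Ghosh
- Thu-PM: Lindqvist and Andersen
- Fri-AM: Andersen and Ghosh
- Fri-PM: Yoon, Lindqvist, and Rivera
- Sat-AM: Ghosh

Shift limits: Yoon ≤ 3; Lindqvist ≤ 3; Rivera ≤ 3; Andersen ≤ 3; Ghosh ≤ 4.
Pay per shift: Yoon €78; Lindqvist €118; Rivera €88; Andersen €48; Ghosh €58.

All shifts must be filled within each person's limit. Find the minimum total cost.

Wed-PM can only be covered by Lindqvist and Rivera, so that assignment is forced.
Thu-AM can only be covered by Yoon and Ghosh, so that assignment is forced.
Fri-AM can only be covered by Andersen and Ghosh, so that assignment is forced.
Picking the cheapest available guard for each shift independently would cost €786, but that ignores the shift limits.
An optimal schedule: Tue-PM→Yoon, Wed-AM→Andersen+Ghosh, Wed-PM→Rivera+Lindqvist, Thu-AM→Ghosh+Yoon, Thu-PM→Andersen, Fri-AM→Andersen+Ghosh, Fri-PM→Yoon, Sat-AM→Ghosh.
Total: 78 + 48 + 58 + 88 + 118 + 58 + 78 + 48 + 48 + 58 + 78 + 58 = €816.

€816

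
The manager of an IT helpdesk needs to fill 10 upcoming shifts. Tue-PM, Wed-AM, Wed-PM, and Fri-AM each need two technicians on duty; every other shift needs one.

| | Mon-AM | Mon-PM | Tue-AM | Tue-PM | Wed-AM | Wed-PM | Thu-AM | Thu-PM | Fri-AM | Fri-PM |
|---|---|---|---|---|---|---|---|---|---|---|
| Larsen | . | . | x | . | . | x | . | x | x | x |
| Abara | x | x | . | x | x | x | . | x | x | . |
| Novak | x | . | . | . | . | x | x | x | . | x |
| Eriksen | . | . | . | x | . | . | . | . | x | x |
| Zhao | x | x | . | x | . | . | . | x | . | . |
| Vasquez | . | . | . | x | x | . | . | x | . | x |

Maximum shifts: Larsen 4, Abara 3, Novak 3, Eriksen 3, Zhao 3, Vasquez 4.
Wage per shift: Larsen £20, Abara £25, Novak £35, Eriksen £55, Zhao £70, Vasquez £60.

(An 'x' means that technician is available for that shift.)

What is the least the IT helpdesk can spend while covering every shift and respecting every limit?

£485

Tue-AM can only be covered by Larsen, so that assignment is forced.
Wed-AM can only be covered by Abara and Vasquez, so that assignment is forced.
Thu-AM can only be covered by Novak, so that assignment is forced.
Picking the cheapest available technician for each shift independently would cost £400, but that ignores the shift limits.
An optimal schedule: Mon-AM→Novak, Mon-PM→Abara, Tue-AM→Larsen, Tue-PM→Abara+Eriksen, Wed-AM→Abara+Vasquez, Wed-PM→Larsen+Novak, Thu-AM→Novak, Thu-PM→Larsen, Fri-AM→Larsen+Eriksen, Fri-PM→Eriksen.
Total: 35 + 25 + 20 + 25 + 55 + 25 + 60 + 20 + 35 + 35 + 20 + 20 + 55 + 55 = £485.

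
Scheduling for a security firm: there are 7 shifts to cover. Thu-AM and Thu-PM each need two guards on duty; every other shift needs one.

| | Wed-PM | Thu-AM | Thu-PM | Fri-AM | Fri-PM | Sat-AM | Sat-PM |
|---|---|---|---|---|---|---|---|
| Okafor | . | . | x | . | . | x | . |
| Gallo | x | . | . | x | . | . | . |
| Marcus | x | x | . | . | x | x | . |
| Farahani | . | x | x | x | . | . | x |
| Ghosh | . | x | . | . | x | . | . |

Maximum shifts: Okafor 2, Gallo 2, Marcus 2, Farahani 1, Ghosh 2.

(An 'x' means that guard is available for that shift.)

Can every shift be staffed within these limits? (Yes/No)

No

Total capacity is 9 and 9 slots are needed, so capacity alone doesn't rule it out.
Shifts {Thu-PM, Sat-PM} need 3 worker-slots in total, but the guards available for any of those shifts (Okafor and Farahani) can supply at most 2 among them. So no valid schedule exists.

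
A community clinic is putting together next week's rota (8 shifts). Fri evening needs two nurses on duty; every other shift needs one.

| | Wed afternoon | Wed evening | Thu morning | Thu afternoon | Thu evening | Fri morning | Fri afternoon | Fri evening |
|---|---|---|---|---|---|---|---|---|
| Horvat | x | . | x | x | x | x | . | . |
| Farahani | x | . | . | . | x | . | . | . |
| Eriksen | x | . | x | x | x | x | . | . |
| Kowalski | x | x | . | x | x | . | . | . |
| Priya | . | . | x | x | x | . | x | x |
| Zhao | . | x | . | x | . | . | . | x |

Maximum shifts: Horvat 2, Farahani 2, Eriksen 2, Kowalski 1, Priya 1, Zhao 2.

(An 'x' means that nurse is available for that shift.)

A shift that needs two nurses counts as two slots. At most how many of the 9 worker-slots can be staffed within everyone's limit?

Total capacity across all nurses is 2+2+2+1+1+2 = 10, and 9 slots are needed, so at most 9 can be filled.
Shifts {Fri afternoon, Fri evening} need 3 slots but only Priya and Zhao are available for them, supplying at most 2 — so at least 1 slot must go unfilled.
An assignment achieving 8: Wed afternoon→Farahani, Wed evening→Kowalski, Thu morning→Horvat, Thu afternoon→Eriksen, Thu evening→Farahani, Fri morning→Horvat, Fri afternoon→Priya, Fri evening→Zhao.
Loads: Horvat 2/2, Farahani 2/2, Eriksen 1/2, Kowalski 1/1, Priya 1/1, Zhao 1/2.

8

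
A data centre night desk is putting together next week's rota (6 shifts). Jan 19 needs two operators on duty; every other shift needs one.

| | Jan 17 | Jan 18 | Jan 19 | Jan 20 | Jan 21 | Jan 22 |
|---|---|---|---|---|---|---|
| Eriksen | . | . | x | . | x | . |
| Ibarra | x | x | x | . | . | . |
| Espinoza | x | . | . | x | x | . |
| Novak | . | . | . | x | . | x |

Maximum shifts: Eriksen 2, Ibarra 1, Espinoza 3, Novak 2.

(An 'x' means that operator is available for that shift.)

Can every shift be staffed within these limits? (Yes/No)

Total capacity is 8 and 7 slots are needed, so capacity alone doesn't rule it out.
Shifts {Jan 18, Jan 19} need 3 worker-slots in total, but the operators available for any of those shifts (Eriksen and Ibarra) can supply at most 2 among them. So no valid schedule exists.

No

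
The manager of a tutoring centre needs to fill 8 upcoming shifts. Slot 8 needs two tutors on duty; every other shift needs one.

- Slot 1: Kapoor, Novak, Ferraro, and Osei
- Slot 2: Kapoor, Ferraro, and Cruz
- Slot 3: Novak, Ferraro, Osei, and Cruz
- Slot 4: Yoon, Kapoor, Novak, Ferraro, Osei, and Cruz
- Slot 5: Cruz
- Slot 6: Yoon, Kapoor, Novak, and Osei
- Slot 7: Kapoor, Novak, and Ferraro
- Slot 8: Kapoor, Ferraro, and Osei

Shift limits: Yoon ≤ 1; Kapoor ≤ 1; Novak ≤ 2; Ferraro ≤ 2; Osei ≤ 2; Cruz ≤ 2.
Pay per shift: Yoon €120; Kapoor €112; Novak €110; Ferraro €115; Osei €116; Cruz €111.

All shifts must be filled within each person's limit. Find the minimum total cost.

Slot 5 can only be covered by Cruz, so that assignment is forced.
Picking the cheapest available tutor for each shift independently would cost €999, but that ignores the shift limits.
An optimal schedule: Slot 1→Novak, Slot 2→Cruz, Slot 3→Ferraro, Slot 4→Osei, Slot 5→Cruz, Slot 6→Osei, Slot 7→Novak, Slot 8→Kapoor+Ferraro.
Total: 110 + 111 + 115 + 116 + 111 + 116 + 110 + 112 + 115 = €1016.

€1016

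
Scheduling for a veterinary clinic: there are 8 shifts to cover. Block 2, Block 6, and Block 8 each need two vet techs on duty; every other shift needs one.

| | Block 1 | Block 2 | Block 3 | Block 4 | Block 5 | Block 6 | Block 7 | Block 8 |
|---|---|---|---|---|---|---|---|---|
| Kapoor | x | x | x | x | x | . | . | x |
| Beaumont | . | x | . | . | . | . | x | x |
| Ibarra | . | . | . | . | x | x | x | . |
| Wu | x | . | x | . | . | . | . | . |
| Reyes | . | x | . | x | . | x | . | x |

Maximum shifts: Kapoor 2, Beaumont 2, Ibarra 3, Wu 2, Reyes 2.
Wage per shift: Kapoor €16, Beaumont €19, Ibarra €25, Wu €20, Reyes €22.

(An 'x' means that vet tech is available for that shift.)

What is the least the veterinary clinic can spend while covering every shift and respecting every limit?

Block 6 can only be covered by Ibarra and Reyes, so that assignment is forced.
Picking the cheapest available vet tech for each shift independently would cost €200, but that ignores the shift limits.
An optimal schedule: Block 1→Wu, Block 2→Kapoor+Beaumont, Block 3→Wu, Block 4→Kapoor, Block 5→Ibarra, Block 6→Ibarra+Reyes, Block 7→Ibarra, Block 8→Beaumont+Reyes.
Total: 20 + 16 + 19 + 20 + 16 + 25 + 25 + 22 + 25 + 19 + 22 = €229.

€229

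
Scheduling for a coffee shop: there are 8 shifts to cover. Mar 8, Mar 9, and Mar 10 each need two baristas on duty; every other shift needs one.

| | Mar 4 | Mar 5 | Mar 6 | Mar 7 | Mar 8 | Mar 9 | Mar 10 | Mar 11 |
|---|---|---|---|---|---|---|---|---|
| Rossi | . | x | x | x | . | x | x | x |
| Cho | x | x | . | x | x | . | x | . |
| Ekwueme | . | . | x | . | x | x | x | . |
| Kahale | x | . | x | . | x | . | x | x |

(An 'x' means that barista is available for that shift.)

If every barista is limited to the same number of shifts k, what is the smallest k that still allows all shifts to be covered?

With 4 baristas and 11 worker-slots to fill, someone must work at least ⌈11/4⌉ = 3 shifts, so k ≥ 3.
k = 3 works: Mar 4→Cho, Mar 5→Rossi, Mar 6→Ekwueme, Mar 7→Rossi, Mar 8→Cho+Ekwueme, Mar 9→Rossi+Ekwueme, Mar 10→Cho+Kahale, Mar 11→Kahale.
Loads: Rossi 3, Cho 3, Ekwueme 3, Kahale 2 — all ≤ 3.

3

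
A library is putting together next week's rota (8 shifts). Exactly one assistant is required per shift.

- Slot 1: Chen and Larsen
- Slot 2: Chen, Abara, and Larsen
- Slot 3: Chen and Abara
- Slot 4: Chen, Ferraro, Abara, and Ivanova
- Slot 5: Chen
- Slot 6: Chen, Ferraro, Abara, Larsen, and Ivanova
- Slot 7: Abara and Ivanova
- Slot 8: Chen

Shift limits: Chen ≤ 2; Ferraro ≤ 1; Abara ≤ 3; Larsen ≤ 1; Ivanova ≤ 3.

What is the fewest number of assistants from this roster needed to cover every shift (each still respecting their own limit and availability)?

8 slots to fill and no one can take more than 3, so at least ⌈8/3⌉ = 3 assistants are needed.
No set of 3 assistants can cover every shift (each such set leaves at least one shift with no one available or exceeds a cap).
Chen, Abara, Larsen, and Ivanova alone can cover everything: Slot 1→Larsen, Slot 2→Abara, Slot 3→Abara, Slot 4→Ivanova, Slot 5→Chen, Slot 6→Ivanova, Slot 7→Abara, Slot 8→Chen.

4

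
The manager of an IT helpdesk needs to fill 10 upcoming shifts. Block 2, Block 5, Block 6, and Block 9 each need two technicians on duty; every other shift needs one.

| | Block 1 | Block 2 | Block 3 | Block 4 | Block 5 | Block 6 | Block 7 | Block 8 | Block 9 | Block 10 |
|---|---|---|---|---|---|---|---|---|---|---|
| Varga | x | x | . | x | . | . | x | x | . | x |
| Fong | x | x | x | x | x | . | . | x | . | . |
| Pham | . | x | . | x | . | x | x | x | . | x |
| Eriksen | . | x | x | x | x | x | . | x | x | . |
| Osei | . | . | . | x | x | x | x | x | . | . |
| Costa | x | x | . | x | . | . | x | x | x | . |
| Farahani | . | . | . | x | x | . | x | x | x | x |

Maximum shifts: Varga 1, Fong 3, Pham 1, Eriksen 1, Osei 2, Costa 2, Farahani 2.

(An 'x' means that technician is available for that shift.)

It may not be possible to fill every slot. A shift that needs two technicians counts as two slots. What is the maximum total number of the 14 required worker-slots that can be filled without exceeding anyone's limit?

12

Total capacity across all technicians is 1+3+1+1+2+2+2 = 12, and 14 slots are needed, so at most 12 can be filled.
An assignment achieving 12: Block 1→Varga, Block 2→Fong+Costa, Block 3→Fong, Block 5→Fong+Osei, Block 6→Pham+Eriksen, Block 7→Osei, Block 9→Costa+Farahani, Block 10→Farahani.
Loads: Varga 1/1, Fong 3/3, Pham 1/1, Eriksen 1/1, Osei 2/2, Costa 2/2, Farahani 2/2.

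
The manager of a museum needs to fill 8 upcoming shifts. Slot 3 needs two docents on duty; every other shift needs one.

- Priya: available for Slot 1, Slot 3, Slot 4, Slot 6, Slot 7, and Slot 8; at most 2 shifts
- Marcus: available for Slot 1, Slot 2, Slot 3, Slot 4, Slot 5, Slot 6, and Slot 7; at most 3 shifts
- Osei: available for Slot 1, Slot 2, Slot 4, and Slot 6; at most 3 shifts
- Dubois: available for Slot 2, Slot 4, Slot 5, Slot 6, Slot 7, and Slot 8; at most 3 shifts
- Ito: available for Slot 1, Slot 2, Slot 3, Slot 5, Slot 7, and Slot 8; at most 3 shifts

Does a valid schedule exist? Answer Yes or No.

Yes

One valid schedule: Slot 1→Marcus, Slot 2→Osei, Slot 3→Priya+Marcus, Slot 4→Osei, Slot 5→Marcus, Slot 6→Osei, Slot 7→Dubois, Slot 8→Priya.
Loads: Priya 2/2, Marcus 3/3, Osei 3/3, Dubois 1/3, Ito 0/3 — all within limits.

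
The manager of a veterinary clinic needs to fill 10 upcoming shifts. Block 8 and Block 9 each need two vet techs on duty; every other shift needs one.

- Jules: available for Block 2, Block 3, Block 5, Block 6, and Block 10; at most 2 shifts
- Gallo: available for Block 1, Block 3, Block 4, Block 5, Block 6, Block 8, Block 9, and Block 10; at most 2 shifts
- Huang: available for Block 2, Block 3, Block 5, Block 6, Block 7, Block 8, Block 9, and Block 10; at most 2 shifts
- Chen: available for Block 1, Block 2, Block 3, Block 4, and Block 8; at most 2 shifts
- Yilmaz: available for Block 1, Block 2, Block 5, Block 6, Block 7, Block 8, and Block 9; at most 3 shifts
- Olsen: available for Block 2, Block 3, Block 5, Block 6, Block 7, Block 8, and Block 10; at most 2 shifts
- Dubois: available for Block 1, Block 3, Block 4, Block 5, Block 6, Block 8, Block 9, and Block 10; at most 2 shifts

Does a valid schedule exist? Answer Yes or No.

One valid schedule: Block 1→Gallo, Block 2→Jules, Block 3→Huang, Block 4→Gallo, Block 5→Yilmaz, Block 6→Yilmaz, Block 7→Huang, Block 8→Chen+Olsen, Block 9→Yilmaz+Dubois, Block 10→Jules.
Loads: Jules 2/2, Gallo 2/2, Huang 2/2, Chen 1/2, Yilmaz 3/3, Olsen 1/2, Dubois 1/2 — all within limits.

Yes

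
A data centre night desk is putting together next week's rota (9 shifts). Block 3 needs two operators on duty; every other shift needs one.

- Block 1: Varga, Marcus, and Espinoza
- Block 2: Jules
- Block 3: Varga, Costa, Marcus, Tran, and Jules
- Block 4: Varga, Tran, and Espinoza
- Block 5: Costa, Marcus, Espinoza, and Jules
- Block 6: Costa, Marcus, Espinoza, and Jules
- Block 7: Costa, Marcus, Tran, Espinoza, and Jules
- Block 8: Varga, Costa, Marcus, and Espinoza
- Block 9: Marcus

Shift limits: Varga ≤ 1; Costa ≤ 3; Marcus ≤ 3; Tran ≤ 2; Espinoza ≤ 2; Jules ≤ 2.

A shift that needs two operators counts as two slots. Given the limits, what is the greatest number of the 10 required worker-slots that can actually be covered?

10

Total capacity across all operators is 1+3+3+2+2+2 = 13, and 10 slots are needed, so at most 10 can be filled.
An assignment achieving 10: Block 1→Varga, Block 2→Jules, Block 3→Marcus+Tran, Block 4→Tran, Block 5→Costa, Block 6→Costa, Block 7→Marcus, Block 8→Costa, Block 9→Marcus.
Loads: Varga 1/1, Costa 3/3, Marcus 3/3, Tran 2/2, Espinoza 0/2, Jules 1/2.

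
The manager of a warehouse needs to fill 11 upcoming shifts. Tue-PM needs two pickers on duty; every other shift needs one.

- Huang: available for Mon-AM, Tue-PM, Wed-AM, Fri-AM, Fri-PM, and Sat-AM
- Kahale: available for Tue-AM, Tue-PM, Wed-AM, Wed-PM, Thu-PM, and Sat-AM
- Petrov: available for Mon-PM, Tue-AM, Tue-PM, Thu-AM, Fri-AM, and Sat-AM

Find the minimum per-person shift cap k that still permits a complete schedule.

With 3 pickers and 12 worker-slots to fill, someone must work at least ⌈12/3⌉ = 4 shifts, so k ≥ 4.
k = 4 works: Mon-AM→Huang, Mon-PM→Petrov, Tue-AM→Kahale, Tue-PM→Kahale+Petrov, Wed-AM→Huang, Wed-PM→Kahale, Thu-AM→Petrov, Thu-PM→Kahale, Fri-AM→Huang, Fri-PM→Huang, Sat-AM→Petrov.
Loads: Huang 4, Kahale 4, Petrov 4 — all ≤ 4.

4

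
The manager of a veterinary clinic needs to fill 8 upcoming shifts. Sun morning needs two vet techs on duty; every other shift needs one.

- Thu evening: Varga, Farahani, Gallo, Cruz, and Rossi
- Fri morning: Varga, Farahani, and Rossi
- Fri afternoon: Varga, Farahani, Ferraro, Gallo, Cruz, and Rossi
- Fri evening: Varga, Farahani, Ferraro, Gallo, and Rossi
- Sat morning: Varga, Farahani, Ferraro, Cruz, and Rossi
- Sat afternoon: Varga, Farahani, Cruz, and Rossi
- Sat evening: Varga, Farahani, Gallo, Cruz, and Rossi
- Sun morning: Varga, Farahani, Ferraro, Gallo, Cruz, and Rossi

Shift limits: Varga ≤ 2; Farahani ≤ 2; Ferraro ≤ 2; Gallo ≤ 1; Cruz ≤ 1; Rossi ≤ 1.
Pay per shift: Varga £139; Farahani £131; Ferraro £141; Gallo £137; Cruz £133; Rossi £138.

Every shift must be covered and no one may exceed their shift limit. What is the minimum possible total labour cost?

£1230

Picking the cheapest available vet tech for each shift independently would cost £1181, but that ignores the shift limits.
An optimal schedule: Thu evening→Farahani, Fri morning→Varga, Fri afternoon→Ferraro, Fri evening→Farahani, Sat morning→Ferraro, Sat afternoon→Varga, Sat evening→Gallo, Sun morning→Cruz+Rossi.
Total: 131 + 139 + 141 + 131 + 141 + 139 + 137 + 133 + 138 = £1230.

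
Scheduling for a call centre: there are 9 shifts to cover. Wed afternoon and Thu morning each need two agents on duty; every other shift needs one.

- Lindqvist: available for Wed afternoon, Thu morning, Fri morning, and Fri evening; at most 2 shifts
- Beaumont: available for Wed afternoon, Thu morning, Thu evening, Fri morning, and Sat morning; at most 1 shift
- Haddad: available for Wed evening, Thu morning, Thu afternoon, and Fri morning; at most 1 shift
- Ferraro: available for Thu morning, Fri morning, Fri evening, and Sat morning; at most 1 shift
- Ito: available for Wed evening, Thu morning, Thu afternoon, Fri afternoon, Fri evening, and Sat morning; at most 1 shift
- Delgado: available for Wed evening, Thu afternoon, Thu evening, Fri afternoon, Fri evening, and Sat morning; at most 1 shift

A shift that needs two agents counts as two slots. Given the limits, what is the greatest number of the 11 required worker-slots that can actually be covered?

Total capacity across all agents is 2+1+1+1+1+1 = 7, and 11 slots are needed, so at most 7 can be filled.
An assignment achieving 7: Wed afternoon→Lindqvist+Beaumont, Wed evening→Haddad, Thu evening→Delgado, Fri morning→Lindqvist, Fri afternoon→Ito, Fri evening→Ferraro.
Loads: Lindqvist 2/2, Beaumont 1/1, Haddad 1/1, Ferraro 1/1, Ito 1/1, Delgado 1/1.

7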